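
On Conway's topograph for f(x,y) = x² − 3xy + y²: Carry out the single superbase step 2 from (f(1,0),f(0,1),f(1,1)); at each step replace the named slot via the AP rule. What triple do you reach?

start (1,1,-1) = (f(1,0),f(0,1),f(1,1))
replace slot 2: 2·(1+(-1)) − 1 = -1 → (1,-1,-1)

1,-1,-1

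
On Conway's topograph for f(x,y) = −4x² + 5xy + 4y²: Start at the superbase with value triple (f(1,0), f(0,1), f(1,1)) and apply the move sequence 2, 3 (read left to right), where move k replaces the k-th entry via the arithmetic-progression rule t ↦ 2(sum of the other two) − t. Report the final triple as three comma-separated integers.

start (-4,4,5) = (f(1,0),f(0,1),f(1,1))
replace slot 2: 2·((-4)+5) − 4 = -2 → (-4,-2,5)
replace slot 3: 2·((-4)+(-2)) − 5 = -17 → (-4,-2,-17)

-4,-2,-17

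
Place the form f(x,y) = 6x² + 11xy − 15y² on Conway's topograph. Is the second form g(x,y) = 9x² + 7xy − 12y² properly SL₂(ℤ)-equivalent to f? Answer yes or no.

D₁ = 481, D₂ = 481
river cycle of f (length 26): (-15, 19, 2), (2, 21, -5), (-5, 19, 6), (6, 17, -8), (-8, 15, 8), (8, 17, -6), (-6, 19, 5), (5, 21, -2), (-2, 19, 15), (15, 11, -6), … (16 more)
river cycle of g (length 30): (-12, 17, 4), (4, 15, -16), (-16, 17, 3), (3, 19, -10), (-10, 21, 1), (1, 21, -10), (-10, 19, 3), (3, 17, -16), (-16, 15, 4), (4, 17, -12), … (20 more)
cycles differ ⇒ inequivalent

no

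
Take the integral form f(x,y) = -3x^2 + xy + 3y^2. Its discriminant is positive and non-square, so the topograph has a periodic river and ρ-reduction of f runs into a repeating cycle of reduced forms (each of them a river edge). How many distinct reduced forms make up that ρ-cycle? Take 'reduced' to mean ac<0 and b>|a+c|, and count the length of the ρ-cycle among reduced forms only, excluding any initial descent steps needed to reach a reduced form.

D = 37, ⌊√D⌋ = 6
river: ρ → (3,5,-1)
river: ρ → (-1,5,3)
river: ρ → (3,1,-3)
river: ρ → (-3,5,1)
river: ρ → (1,5,-3)
river: ρ → (-3,1,3)
ρ-cycle length = 6 (tail of 0 descent steps not counted)

6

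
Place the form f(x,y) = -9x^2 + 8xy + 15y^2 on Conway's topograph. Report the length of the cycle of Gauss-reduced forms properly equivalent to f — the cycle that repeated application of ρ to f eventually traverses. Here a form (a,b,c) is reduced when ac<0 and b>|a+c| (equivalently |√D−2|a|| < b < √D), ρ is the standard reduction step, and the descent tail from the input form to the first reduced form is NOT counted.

D = 604, ⌊√D⌋ = 24
river: ρ → (15,22,-2)
river: ρ → (-2,22,15)
river: ρ → (15,8,-9)
river: ρ → (-9,10,14)
river: ρ → (14,18,-5)
river: ρ → (-5,22,6)
river: ρ → (6,14,-17)
river: ρ → (-17,20,3)
river: ρ → (3,22,-10)
river: ρ → (-10,18,7)
river: ρ → (7,24,-1)
river: ρ → (-1,24,7)
river: ρ → (7,18,-10)
river: ρ → (-10,22,3)
river: ρ → (3,20,-17)
river: ρ → (-17,14,6)
river: ρ → (6,22,-5)
river: ρ → (-5,18,14)
river: ρ → (14,10,-9)
river: ρ → (-9,8,15)
ρ-cycle length = 20 (tail of 0 descent steps not counted)

20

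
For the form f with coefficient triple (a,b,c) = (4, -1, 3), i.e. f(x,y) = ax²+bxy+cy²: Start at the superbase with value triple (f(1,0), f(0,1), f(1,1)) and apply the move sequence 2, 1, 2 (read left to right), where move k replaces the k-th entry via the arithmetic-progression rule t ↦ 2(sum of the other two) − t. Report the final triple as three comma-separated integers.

start (4,3,6) = (f(1,0),f(0,1),f(1,1))
replace slot 2: 2·(4+6) − 3 = 17 → (4,17,6)
replace slot 1: 2·(17+6) − 4 = 42 → (42,17,6)
replace slot 2: 2·(42+6) − 17 = 79 → (42,79,6)

42,79,6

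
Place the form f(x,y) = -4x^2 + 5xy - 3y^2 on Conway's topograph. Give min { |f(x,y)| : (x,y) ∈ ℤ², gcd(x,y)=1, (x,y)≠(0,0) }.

translate: b→3 (≡-5 mod 8), so (4,-5,3)→(4,3,2)
flip: (4,3,2)→(2,-3,4)
translate: b→1 (≡-3 mod 4), so (2,-3,4)→(2,1,3)
reduced (well bottom): (2,1,3) with a≤c, −a<b≤a
well minimum |f| = |-2| = 2 (negative-definite)

2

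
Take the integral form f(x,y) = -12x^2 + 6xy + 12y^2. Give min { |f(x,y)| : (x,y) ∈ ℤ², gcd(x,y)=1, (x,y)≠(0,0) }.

river: ρ → (12,18,-6)
river: ρ → (-6,18,12)
river: ρ → (12,6,-12)
river: ρ → (-12,18,6)
river: ρ → (6,18,-12)
river: ρ → (-12,6,12)
closes: descent 0, river 6
min |a| on river = 6

6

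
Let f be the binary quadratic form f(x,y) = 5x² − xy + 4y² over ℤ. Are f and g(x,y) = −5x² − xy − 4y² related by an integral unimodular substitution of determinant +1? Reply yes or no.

D₁ = -79, D₂ = -79
f: flip: (5,-1,4)→(4,1,5)
f: reduced (well bottom): (4,1,5) with a≤c, −a<b≤a
g is negative-definite; reduce −g:
−g: flip: (5,1,4)→(4,-1,5)
−g: reduced (well bottom): (4,-1,5) with a≤c, −a<b≤a
flip sign back: reduced form of g is (-4,1,-5)
reduced forms (4, 1, 5) vs (-4, 1, -5) ⇒ inequivalent

no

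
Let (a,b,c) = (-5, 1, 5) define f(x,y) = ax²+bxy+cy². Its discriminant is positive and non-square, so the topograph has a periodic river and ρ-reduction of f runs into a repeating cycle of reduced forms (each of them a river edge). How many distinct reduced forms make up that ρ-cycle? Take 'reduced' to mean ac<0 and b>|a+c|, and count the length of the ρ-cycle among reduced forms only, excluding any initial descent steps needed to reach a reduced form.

D = 101, ⌊√D⌋ = 10
river: ρ → (5,9,-1)
river: ρ → (-1,9,5)
river: ρ → (5,1,-5)
river: ρ → (-5,9,1)
river: ρ → (1,9,-5)
river: ρ → (-5,1,5)
ρ-cycle length = 6 (tail of 0 descent steps not counted)

6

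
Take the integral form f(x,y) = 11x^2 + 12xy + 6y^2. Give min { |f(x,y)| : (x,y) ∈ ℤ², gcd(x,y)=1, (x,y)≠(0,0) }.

translate: b→-10 (≡12 mod 22), so (11,12,6)→(11,-10,5)
flip: (11,-10,5)→(5,10,11)
translate: b→0 (≡10 mod 10), so (5,10,11)→(5,0,6)
reduced (well bottom): (5,0,6) with a≤c, −a<b≤a
well minimum = a = 5

5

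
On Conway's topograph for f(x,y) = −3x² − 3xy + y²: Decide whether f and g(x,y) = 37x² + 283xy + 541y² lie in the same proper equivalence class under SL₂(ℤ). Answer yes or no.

D₁ = 21, D₂ = 21
river cycle of f (length 2): (1, 3, -3), (-3, 3, 1)
river cycle of g (length 2): (1, 3, -3), (-3, 3, 1)
cycles coincide ⇒ equivalent

yes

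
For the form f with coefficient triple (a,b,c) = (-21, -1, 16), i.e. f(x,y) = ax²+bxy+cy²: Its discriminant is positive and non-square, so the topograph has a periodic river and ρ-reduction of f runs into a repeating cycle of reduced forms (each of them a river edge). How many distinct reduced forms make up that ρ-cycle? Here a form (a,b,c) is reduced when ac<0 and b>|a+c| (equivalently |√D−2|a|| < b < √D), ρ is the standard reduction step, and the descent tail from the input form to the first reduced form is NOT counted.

D = 1345, ⌊√D⌋ = 36
descent: ρ → (16,33,-4)  [lands on river]
river: ρ → (-4,31,24)
river: ρ → (24,17,-11)
river: ρ → (-11,27,14)
river: ρ → (14,29,-9)
river: ρ → (-9,25,20)
river: ρ → (20,15,-14)
river: ρ → (-14,13,21)
river: ρ → (21,29,-6)
river: ρ → (-6,31,16)
ρ-cycle length = 10 (tail of 1 descent step not counted)

10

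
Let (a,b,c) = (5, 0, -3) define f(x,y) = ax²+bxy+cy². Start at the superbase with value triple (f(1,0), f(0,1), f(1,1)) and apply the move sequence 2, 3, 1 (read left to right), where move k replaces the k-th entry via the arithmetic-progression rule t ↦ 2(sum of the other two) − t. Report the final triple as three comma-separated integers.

start (5,-3,2) = (f(1,0),f(0,1),f(1,1))
replace slot 2: 2·(5+2) − (-3) = 17 → (5,17,2)
replace slot 3: 2·(5+17) − 2 = 42 → (5,17,42)
replace slot 1: 2·(17+42) − 5 = 113 → (113,17,42)

113,17,42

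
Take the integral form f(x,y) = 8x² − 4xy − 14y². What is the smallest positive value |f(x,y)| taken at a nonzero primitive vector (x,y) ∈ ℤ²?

descent: ρ → (-14,4,8)
descent: ρ → (8,12,-10)  [lands on river]
river: ρ → (-10,8,10)
river: ρ → (10,12,-8)
river: ρ → (-8,20,2)
river: ρ → (2,20,-8)
river: ρ → (-8,12,10)
river: ρ → (10,8,-10)
river: ρ → (-10,12,8)
river: ρ → (8,20,-2)
river: ρ → (-2,20,8)
closes: descent 2, river 10
min |a| on river = 2

2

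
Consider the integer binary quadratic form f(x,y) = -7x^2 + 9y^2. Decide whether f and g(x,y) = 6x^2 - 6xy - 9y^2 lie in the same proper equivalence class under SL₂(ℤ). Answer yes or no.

D₁ = 252, D₂ = 252
river cycle of f (length 2): (-7, 14, 2), (2, 14, -7)
river cycle of g (length 4): (-9, 6, 6), (6, 6, -9), (-9, 12, 3), (3, 12, -9)
cycles differ ⇒ inequivalent

no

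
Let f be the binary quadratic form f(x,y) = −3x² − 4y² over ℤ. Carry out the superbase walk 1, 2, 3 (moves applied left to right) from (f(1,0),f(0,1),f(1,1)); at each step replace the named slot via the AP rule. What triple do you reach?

start (-3,-4,-7) = (f(1,0),f(0,1),f(1,1))
replace slot 1: 2·((-4)+(-7)) − (-3) = -19 → (-19,-4,-7)
replace slot 2: 2·((-19)+(-7)) − (-4) = -48 → (-19,-48,-7)
replace slot 3: 2·((-19)+(-48)) − (-7) = -127 → (-19,-48,-127)

-19,-48,-127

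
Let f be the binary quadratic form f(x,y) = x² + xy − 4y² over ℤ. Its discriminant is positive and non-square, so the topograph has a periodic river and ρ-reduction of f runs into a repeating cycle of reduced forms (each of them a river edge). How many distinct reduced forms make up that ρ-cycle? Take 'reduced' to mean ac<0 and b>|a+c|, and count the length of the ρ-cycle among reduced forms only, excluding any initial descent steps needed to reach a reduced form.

D = 17, ⌊√D⌋ = 4
descent: ρ → (-4,-1,1)
descent: ρ → (1,3,-2)  [lands on river]
river: ρ → (-2,1,2)
river: ρ → (2,3,-1)
river: ρ → (-1,3,2)
river: ρ → (2,1,-2)
river: ρ → (-2,3,1)
ρ-cycle length = 6 (tail of 2 descent steps not counted)

6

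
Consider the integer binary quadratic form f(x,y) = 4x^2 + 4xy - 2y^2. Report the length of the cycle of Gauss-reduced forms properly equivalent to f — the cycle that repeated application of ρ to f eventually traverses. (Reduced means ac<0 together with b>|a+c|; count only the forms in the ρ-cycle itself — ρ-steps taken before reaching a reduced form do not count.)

D = 48, ⌊√D⌋ = 6
river: ρ → (-2,4,4)
river: ρ → (4,4,-2)
ρ-cycle length = 2 (tail of 0 descent steps not counted)

2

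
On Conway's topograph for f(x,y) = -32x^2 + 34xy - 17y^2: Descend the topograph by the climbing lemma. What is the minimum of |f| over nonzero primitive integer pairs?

translate: b→30 (≡-34 mod 64), so (32,-34,17)→(32,30,15)
flip: (32,30,15)→(15,-30,32)
translate: b→0 (≡-30 mod 30), so (15,-30,32)→(15,0,17)
reduced (well bottom): (15,0,17) with a≤c, −a<b≤a
well minimum |f| = |-15| = 15 (negative-definite)

15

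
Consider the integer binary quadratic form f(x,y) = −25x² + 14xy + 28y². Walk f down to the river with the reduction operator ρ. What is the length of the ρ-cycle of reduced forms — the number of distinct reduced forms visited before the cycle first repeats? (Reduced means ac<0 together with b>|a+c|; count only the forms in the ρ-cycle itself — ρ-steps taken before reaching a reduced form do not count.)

D = 2996, ⌊√D⌋ = 54
river: ρ → (28,42,-11)
river: ρ → (-11,46,20)
river: ρ → (20,34,-23)
river: ρ → (-23,12,31)
river: ρ → (31,50,-4)
river: ρ → (-4,54,5)
river: ρ → (5,46,-44)
river: ρ → (-44,42,7)
river: ρ → (7,42,-44)
river: ρ → (-44,46,5)
river: ρ → (5,54,-4)
river: ρ → (-4,50,31)
river: ρ → (31,12,-23)
river: ρ → (-23,34,20)
river: ρ → (20,46,-11)
river: ρ → (-11,42,28)
river: ρ → (28,14,-25)
river: ρ → (-25,36,17)
river: ρ → (17,32,-29)
river: ρ → (-29,26,20)
river: ρ → (20,54,-1)
river: ρ → (-1,54,20)
river: ρ → (20,26,-29)
river: ρ → (-29,32,17)
river: ρ → (17,36,-25)
river: ρ → (-25,14,28)
ρ-cycle length = 26 (tail of 0 descent steps not counted)

26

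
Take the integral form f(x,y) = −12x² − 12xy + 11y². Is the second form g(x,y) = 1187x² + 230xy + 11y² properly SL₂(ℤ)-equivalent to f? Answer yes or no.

D₁ = 672, D₂ = 672
river cycle of f (length 6): (11, 12, -12), (-12, 12, 11), (11, 10, -13), (-13, 16, 8), (8, 16, -13), (-13, 10, 11)
river cycle of g (length 6): (11, 12, -12), (-12, 12, 11), (11, 10, -13), (-13, 16, 8), (8, 16, -13), (-13, 10, 11)
cycles coincide ⇒ equivalent

yes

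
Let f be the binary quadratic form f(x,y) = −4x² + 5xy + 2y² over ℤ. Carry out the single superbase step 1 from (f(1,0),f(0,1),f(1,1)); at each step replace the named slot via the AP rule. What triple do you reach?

start (-4,2,3) = (f(1,0),f(0,1),f(1,1))
replace slot 1: 2·(2+3) − (-4) = 14 → (14,2,3)

14,2,3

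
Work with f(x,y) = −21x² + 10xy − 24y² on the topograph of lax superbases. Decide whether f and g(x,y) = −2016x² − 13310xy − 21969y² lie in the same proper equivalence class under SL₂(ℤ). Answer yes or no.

D₁ = -1916, D₂ = -1916
f is negative-definite; reduce −f:
−f: reduced (well bottom): (21,-10,24) with a≤c, −a<b≤a
flip sign back: reduced form of f is (-21,10,-24)
g is negative-definite; reduce −g:
−g: translate: b→1214 (≡13310 mod 4032), so (2016,13310,21969)→(2016,1214,183)
−g: flip: (2016,1214,183)→(183,-1214,2016)
−g: translate: b→-116 (≡-1214 mod 366), so (183,-1214,2016)→(183,-116,21)
−g: flip: (183,-116,21)→(21,116,183)
−g: translate: b→-10 (≡116 mod 42), so (21,116,183)→(21,-10,24)
−g: reduced (well bottom): (21,-10,24) with a≤c, −a<b≤a
flip sign back: reduced form of g is (-21,10,-24)
reduced forms (-21, 10, -24) vs (-21, 10, -24) ⇒ equivalent

yes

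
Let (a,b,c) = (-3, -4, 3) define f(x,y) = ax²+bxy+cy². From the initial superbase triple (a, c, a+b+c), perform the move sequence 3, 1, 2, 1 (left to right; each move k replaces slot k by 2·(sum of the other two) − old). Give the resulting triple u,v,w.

start (-3,3,-4) = (f(1,0),f(0,1),f(1,1))
replace slot 3: 2·((-3)+3) − (-4) = 4 → (-3,3,4)
replace slot 1: 2·(3+4) − (-3) = 17 → (17,3,4)
replace slot 2: 2·(17+4) − 3 = 39 → (17,39,4)
replace slot 1: 2·(39+4) − 17 = 69 → (69,39,4)

69,39,4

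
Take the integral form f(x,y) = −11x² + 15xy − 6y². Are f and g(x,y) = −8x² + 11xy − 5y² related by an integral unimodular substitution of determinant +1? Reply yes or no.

D₁ = -39, D₂ = -39
f is negative-definite; reduce −f:
−f: translate: b→7 (≡-15 mod 22), so (11,-15,6)→(11,7,2)
−f: flip: (11,7,2)→(2,-7,11)
−f: translate: b→1 (≡-7 mod 4), so (2,-7,11)→(2,1,5)
−f: reduced (well bottom): (2,1,5) with a≤c, −a<b≤a
flip sign back: reduced form of f is (-2,-1,-5)
g is negative-definite; reduce −g:
−g: translate: b→5 (≡-11 mod 16), so (8,-11,5)→(8,5,2)
−g: flip: (8,5,2)→(2,-5,8)
−g: translate: b→-1 (≡-5 mod 4), so (2,-5,8)→(2,-1,5)
−g: reduced (well bottom): (2,-1,5) with a≤c, −a<b≤a
flip sign back: reduced form of g is (-2,1,-5)
reduced forms (-2, -1, -5) vs (-2, 1, -5) ⇒ inequivalent

no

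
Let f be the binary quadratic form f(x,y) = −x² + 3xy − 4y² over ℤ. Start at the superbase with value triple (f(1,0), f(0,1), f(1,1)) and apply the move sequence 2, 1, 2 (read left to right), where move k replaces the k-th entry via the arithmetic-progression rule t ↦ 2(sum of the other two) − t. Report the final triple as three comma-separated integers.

start (-1,-4,-2) = (f(1,0),f(0,1),f(1,1))
replace slot 2: 2·((-1)+(-2)) − (-4) = -2 → (-1,-2,-2)
replace slot 1: 2·((-2)+(-2)) − (-1) = -7 → (-7,-2,-2)
replace slot 2: 2·((-7)+(-2)) − (-2) = -16 → (-7,-16,-2)

-7,-16,-2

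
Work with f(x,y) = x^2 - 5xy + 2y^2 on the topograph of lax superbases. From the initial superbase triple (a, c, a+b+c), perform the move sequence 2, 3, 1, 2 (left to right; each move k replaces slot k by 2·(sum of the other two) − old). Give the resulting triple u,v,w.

start (1,2,-2) = (f(1,0),f(0,1),f(1,1))
replace slot 2: 2·(1+(-2)) − 2 = -4 → (1,-4,-2)
replace slot 3: 2·(1+(-4)) − (-2) = -4 → (1,-4,-4)
replace slot 1: 2·((-4)+(-4)) − 1 = -17 → (-17,-4,-4)
replace slot 2: 2·((-17)+(-4)) − (-4) = -38 → (-17,-38,-4)

-17,-38,-4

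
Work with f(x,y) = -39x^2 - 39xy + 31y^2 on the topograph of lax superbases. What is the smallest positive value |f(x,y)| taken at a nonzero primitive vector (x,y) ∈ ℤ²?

descent: ρ → (31,39,-39)  [lands on river]
river: ρ → (-39,39,31)
river: ρ → (31,23,-47)
river: ρ → (-47,71,7)
river: ρ → (7,69,-57)
river: ρ → (-57,45,19)
river: ρ → (19,69,-21)
river: ρ → (-21,57,37)
river: ρ → (37,17,-41)
river: ρ → (-41,65,13)
river: ρ → (13,65,-41)
river: ρ → (-41,17,37)
river: ρ → (37,57,-21)
river: ρ → (-21,69,19)
river: ρ → (19,45,-57)
river: ρ → (-57,69,7)
river: ρ → (7,71,-47)
river: ρ → (-47,23,31)
closes: descent 1, river 18
min |a| on river = 7

7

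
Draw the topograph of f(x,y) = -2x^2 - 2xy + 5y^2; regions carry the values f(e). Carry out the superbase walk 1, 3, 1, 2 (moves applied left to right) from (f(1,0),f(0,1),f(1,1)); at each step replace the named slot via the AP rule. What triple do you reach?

start (-2,5,1) = (f(1,0),f(0,1),f(1,1))
replace slot 1: 2·(5+1) − (-2) = 14 → (14,5,1)
replace slot 3: 2·(14+5) − 1 = 37 → (14,5,37)
replace slot 1: 2·(5+37) − 14 = 70 → (70,5,37)
replace slot 2: 2·(70+37) − 5 = 209 → (70,209,37)

70,209,37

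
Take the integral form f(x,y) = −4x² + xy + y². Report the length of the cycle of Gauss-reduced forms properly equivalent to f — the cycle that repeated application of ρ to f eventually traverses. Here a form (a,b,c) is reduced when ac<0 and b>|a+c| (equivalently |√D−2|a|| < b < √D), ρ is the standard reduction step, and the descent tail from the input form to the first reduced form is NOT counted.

D = 17, ⌊√D⌋ = 4
descent: ρ → (1,3,-2)  [lands on river]
river: ρ → (-2,1,2)
river: ρ → (2,3,-1)
river: ρ → (-1,3,2)
river: ρ → (2,1,-2)
river: ρ → (-2,3,1)
ρ-cycle length = 6 (tail of 1 descent step not counted)

6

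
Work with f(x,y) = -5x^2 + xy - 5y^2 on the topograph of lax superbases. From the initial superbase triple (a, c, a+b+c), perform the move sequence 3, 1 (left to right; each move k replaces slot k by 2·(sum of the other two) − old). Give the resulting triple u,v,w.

start (-5,-5,-9) = (f(1,0),f(0,1),f(1,1))
replace slot 3: 2·((-5)+(-5)) − (-9) = -11 → (-5,-5,-11)
replace slot 1: 2·((-5)+(-11)) − (-5) = -27 → (-27,-5,-11)

-27,-5,-11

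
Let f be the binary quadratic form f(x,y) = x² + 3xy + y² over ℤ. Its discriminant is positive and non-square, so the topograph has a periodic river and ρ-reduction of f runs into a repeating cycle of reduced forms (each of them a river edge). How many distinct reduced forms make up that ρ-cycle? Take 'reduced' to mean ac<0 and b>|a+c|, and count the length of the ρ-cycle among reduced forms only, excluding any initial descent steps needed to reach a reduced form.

D = 5, ⌊√D⌋ = 2
descent: ρ → (1,1,-1)  [lands on river]
river: ρ → (-1,1,1)
ρ-cycle length = 2 (tail of 1 descent step not counted)

2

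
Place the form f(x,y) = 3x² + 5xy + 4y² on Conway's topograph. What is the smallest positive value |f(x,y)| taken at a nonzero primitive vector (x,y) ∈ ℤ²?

translate: b→-1 (≡5 mod 6), so (3,5,4)→(3,-1,2)
flip: (3,-1,2)→(2,1,3)
reduced (well bottom): (2,1,3) with a≤c, −a<b≤a
well minimum = a = 2

2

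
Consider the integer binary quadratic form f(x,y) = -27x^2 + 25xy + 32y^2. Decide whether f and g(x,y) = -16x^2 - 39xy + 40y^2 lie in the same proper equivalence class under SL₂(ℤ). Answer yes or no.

D₁ = 4081, D₂ = 4081
river cycle of f (length 28): (32, 39, -20), (-20, 41, 30), (30, 19, -31), (-31, 43, 18), (18, 29, -45), (-45, 61, 2), (2, 63, -14), (-14, 49, 30), (30, 11, -33), (-33, 55, 8), … (18 more)
river cycle of g (length 28): (40, 39, -16), (-16, 57, 13), (13, 47, -36), (-36, 25, 24), (24, 23, -37), (-37, 51, 10), (10, 49, -42), (-42, 35, 17), (17, 33, -44), (-44, 55, 6), … (18 more)
cycles differ ⇒ inequivalent

no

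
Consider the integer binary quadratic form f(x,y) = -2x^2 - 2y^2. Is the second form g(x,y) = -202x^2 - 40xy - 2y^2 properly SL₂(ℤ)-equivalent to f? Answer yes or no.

D₁ = -16, D₂ = -16
f is negative-definite; reduce −f:
−f: reduced (well bottom): (2,0,2) with a≤c, −a<b≤a
flip sign back: reduced form of f is (-2,0,-2)
g is negative-definite; reduce −g:
−g: flip: (202,40,2)→(2,-40,202)
−g: translate: b→0 (≡-40 mod 4), so (2,-40,202)→(2,0,2)
−g: reduced (well bottom): (2,0,2) with a≤c, −a<b≤a
flip sign back: reduced form of g is (-2,0,-2)
reduced forms (-2, 0, -2) vs (-2, 0, -2) ⇒ equivalent

yes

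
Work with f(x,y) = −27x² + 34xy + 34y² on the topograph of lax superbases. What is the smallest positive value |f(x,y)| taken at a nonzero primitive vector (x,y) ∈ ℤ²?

river: ρ → (34,34,-27)
river: ρ → (-27,20,41)
river: ρ → (41,62,-6)
river: ρ → (-6,58,61)
river: ρ → (61,64,-3)
river: ρ → (-3,68,17)
river: ρ → (17,68,-3)
river: ρ → (-3,64,61)
river: ρ → (61,58,-6)
river: ρ → (-6,62,41)
river: ρ → (41,20,-27)
river: ρ → (-27,34,34)
closes: descent 0, river 12
min |a| on river = 3

3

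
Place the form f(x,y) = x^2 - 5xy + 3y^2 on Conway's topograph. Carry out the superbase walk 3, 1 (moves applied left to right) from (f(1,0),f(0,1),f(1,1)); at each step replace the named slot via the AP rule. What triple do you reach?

start (1,3,-1) = (f(1,0),f(0,1),f(1,1))
replace slot 3: 2·(1+3) − (-1) = 9 → (1,3,9)
replace slot 1: 2·(3+9) − 1 = 23 → (23,3,9)

23,3,9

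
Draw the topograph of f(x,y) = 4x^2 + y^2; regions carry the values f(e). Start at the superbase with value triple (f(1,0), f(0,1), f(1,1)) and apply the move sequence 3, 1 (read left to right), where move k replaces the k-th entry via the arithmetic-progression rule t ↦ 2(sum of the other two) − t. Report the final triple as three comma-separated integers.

start (4,1,5) = (f(1,0),f(0,1),f(1,1))
replace slot 3: 2·(4+1) − 5 = 5 → (4,1,5)
replace slot 1: 2·(1+5) − 4 = 8 → (8,1,5)

8,1,5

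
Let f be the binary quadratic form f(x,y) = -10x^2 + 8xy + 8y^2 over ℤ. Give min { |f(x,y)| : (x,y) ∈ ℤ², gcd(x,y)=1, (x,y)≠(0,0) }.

river: ρ → (8,8,-10)
river: ρ → (-10,12,6)
river: ρ → (6,12,-10)
river: ρ → (-10,8,8)
closes: descent 0, river 4
min |a| on river = 6

6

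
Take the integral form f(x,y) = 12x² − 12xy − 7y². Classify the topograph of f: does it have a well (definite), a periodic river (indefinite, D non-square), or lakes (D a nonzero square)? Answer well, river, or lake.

D = b²−4ac = (-12)² − 4·12·(-7) = 480
D > 0 non-square ⇒ indefinite ⇒ periodic river

river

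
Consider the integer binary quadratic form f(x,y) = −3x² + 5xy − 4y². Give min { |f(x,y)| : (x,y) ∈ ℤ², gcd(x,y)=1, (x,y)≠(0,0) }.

translate: b→1 (≡-5 mod 6), so (3,-5,4)→(3,1,2)
flip: (3,1,2)→(2,-1,3)
reduced (well bottom): (2,-1,3) with a≤c, −a<b≤a
well minimum |f| = |-2| = 2 (negative-definite)

2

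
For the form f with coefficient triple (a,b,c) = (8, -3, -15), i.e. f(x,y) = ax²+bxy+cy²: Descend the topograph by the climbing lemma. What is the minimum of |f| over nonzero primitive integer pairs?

descent: ρ → (-15,3,8)
descent: ρ → (8,13,-10)  [lands on river]
river: ρ → (-10,7,11)
river: ρ → (11,15,-6)
river: ρ → (-6,21,2)
river: ρ → (2,19,-16)
river: ρ → (-16,13,5)
river: ρ → (5,17,-10)
river: ρ → (-10,3,12)
river: ρ → (12,21,-1)
river: ρ → (-1,21,12)
river: ρ → (12,3,-10)
river: ρ → (-10,17,5)
river: ρ → (5,13,-16)
river: ρ → (-16,19,2)
river: ρ → (2,21,-6)
river: ρ → (-6,15,11)
river: ρ → (11,7,-10)
river: ρ → (-10,13,8)
river: ρ → (8,19,-4)
river: ρ → (-4,21,3)
river: ρ → (3,21,-4)
river: ρ → (-4,19,8)
closes: descent 2, river 22
min |a| on river = 1

1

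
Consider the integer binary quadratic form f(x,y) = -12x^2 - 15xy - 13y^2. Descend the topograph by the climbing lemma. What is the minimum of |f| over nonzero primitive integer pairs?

translate: b→-9 (≡15 mod 24), so (12,15,13)→(12,-9,10)
flip: (12,-9,10)→(10,9,12)
reduced (well bottom): (10,9,12) with a≤c, −a<b≤a
well minimum |f| = |-10| = 10 (negative-definite)

10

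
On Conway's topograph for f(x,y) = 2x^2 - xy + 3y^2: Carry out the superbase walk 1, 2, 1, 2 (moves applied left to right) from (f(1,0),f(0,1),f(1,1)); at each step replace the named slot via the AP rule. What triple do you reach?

start (2,3,4) = (f(1,0),f(0,1),f(1,1))
replace slot 1: 2·(3+4) − 2 = 12 → (12,3,4)
replace slot 2: 2·(12+4) − 3 = 29 → (12,29,4)
replace slot 1: 2·(29+4) − 12 = 54 → (54,29,4)
replace slot 2: 2·(54+4) − 29 = 87 → (54,87,4)

54,87,4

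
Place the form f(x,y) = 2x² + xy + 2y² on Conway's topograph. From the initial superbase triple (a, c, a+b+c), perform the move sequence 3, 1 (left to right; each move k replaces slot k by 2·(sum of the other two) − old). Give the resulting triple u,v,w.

start (2,2,5) = (f(1,0),f(0,1),f(1,1))
replace slot 3: 2·(2+2) − 5 = 3 → (2,2,3)
replace slot 1: 2·(2+3) − 2 = 8 → (8,2,3)

8,2,3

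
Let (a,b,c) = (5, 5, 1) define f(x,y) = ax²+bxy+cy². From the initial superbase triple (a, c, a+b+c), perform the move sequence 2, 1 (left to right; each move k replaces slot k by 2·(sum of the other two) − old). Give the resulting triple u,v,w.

start (5,1,11) = (f(1,0),f(0,1),f(1,1))
replace slot 2: 2·(5+11) − 1 = 31 → (5,31,11)
replace slot 1: 2·(31+11) − 5 = 79 → (79,31,11)

79,31,11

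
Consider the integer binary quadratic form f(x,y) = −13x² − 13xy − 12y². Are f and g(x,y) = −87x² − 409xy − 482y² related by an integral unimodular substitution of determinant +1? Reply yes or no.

D₁ = -455, D₂ = -455
f is negative-definite; reduce −f:
−f: flip: (13,13,12)→(12,-13,13)
−f: translate: b→11 (≡-13 mod 24), so (12,-13,13)→(12,11,12)
−f: reduced (well bottom): (12,11,12) with a≤c, −a<b≤a
flip sign back: reduced form of f is (-12,-11,-12)
g is negative-definite; reduce −g:
−g: translate: b→61 (≡409 mod 174), so (87,409,482)→(87,61,12)
−g: flip: (87,61,12)→(12,-61,87)
−g: translate: b→11 (≡-61 mod 24), so (12,-61,87)→(12,11,12)
−g: reduced (well bottom): (12,11,12) with a≤c, −a<b≤a
flip sign back: reduced form of g is (-12,-11,-12)
reduced forms (-12, -11, -12) vs (-12, -11, -12) ⇒ equivalent

yes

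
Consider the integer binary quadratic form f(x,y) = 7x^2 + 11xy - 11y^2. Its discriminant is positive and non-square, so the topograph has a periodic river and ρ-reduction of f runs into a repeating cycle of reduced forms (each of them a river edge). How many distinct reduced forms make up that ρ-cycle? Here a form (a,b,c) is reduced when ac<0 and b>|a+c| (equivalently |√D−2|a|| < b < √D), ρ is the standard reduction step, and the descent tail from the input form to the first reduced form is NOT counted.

D = 429, ⌊√D⌋ = 20
river: ρ → (-11,11,7)
river: ρ → (7,17,-5)
river: ρ → (-5,13,13)
river: ρ → (13,13,-5)
river: ρ → (-5,17,7)
river: ρ → (7,11,-11)
ρ-cycle length = 6 (tail of 0 descent steps not counted)

6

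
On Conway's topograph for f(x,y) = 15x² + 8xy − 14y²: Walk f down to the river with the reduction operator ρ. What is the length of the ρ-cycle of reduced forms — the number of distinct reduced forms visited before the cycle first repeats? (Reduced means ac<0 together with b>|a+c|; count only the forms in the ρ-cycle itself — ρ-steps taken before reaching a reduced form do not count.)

D = 904, ⌊√D⌋ = 30
river: ρ → (-14,20,9)
river: ρ → (9,16,-18)
river: ρ → (-18,20,7)
river: ρ → (7,22,-15)
river: ρ → (-15,8,14)
river: ρ → (14,20,-9)
river: ρ → (-9,16,18)
river: ρ → (18,20,-7)
river: ρ → (-7,22,15)
river: ρ → (15,8,-14)
ρ-cycle length = 10 (tail of 0 descent steps not counted)

10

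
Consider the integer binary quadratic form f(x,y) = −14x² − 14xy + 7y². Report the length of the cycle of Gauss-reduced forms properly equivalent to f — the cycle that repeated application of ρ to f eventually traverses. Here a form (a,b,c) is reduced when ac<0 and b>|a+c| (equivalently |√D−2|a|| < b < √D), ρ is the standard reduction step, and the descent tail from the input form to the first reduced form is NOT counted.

D = 588, ⌊√D⌋ = 24
descent: ρ → (7,14,-14)  [lands on river]
river: ρ → (-14,14,7)
ρ-cycle length = 2 (tail of 1 descent step not counted)

2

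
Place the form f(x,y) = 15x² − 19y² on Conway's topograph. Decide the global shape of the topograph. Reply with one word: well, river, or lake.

D = b²−4ac = 0² − 4·15·(-19) = 1140
D > 0 non-square ⇒ indefinite ⇒ periodic river

river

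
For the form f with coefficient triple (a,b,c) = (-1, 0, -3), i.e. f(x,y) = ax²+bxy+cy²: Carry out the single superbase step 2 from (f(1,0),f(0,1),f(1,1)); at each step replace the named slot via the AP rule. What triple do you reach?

start (-1,-3,-4) = (f(1,0),f(0,1),f(1,1))
replace slot 2: 2·((-1)+(-4)) − (-3) = -7 → (-1,-7,-4)

-1,-7,-4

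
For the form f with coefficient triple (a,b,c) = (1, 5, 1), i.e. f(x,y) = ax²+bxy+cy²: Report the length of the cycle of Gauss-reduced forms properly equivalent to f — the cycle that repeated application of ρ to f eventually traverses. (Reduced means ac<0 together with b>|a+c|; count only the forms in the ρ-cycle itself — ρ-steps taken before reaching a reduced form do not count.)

D = 21, ⌊√D⌋ = 4
descent: ρ → (1,3,-3)  [lands on river]
river: ρ → (-3,3,1)
ρ-cycle length = 2 (tail of 1 descent step not counted)

2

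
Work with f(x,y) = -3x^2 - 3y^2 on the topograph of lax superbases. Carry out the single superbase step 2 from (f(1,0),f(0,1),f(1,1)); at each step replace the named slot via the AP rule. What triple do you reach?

start (-3,-3,-6) = (f(1,0),f(0,1),f(1,1))
replace slot 2: 2·((-3)+(-6)) − (-3) = -15 → (-3,-15,-6)

-3,-15,-6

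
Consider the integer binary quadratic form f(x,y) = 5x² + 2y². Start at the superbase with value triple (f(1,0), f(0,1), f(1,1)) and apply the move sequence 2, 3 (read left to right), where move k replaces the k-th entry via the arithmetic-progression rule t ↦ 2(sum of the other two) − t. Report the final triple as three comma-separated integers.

start (5,2,7) = (f(1,0),f(0,1),f(1,1))
replace slot 2: 2·(5+7) − 2 = 22 → (5,22,7)
replace slot 3: 2·(5+22) − 7 = 47 → (5,22,47)

5,22,47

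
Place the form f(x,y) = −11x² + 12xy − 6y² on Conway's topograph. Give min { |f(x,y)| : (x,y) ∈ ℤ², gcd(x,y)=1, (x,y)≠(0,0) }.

translate: b→10 (≡-12 mod 22), so (11,-12,6)→(11,10,5)
flip: (11,10,5)→(5,-10,11)
translate: b→0 (≡-10 mod 10), so (5,-10,11)→(5,0,6)
reduced (well bottom): (5,0,6) with a≤c, −a<b≤a
well minimum |f| = |-5| = 5 (negative-definite)

5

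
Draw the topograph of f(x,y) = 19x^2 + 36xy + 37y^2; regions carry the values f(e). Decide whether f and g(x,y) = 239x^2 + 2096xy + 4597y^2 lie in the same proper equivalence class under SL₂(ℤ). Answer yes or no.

D₁ = -1516, D₂ = -1516
f: translate: b→-2 (≡36 mod 38), so (19,36,37)→(19,-2,20)
f: reduced (well bottom): (19,-2,20) with a≤c, −a<b≤a
g: translate: b→184 (≡2096 mod 478), so (239,2096,4597)→(239,184,37)
g: flip: (239,184,37)→(37,-184,239)
g: translate: b→-36 (≡-184 mod 74), so (37,-184,239)→(37,-36,19)
g: flip: (37,-36,19)→(19,36,37)
g: translate: b→-2 (≡36 mod 38), so (19,36,37)→(19,-2,20)
g: reduced (well bottom): (19,-2,20) with a≤c, −a<b≤a
reduced forms (19, -2, 20) vs (19, -2, 20) ⇒ equivalent

yes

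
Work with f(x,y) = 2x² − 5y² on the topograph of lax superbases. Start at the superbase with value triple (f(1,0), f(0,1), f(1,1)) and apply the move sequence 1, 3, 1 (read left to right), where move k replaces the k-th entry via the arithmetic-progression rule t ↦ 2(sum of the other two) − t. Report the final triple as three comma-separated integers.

start (2,-5,-3) = (f(1,0),f(0,1),f(1,1))
replace slot 1: 2·((-5)+(-3)) − 2 = -18 → (-18,-5,-3)
replace slot 3: 2·((-18)+(-5)) − (-3) = -43 → (-18,-5,-43)
replace slot 1: 2·((-5)+(-43)) − (-18) = -78 → (-78,-5,-43)

-78,-5,-43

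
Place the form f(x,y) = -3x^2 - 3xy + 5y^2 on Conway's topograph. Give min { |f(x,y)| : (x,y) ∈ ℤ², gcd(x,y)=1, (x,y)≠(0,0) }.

descent: ρ → (5,3,-3)  [lands on river]
river: ρ → (-3,3,5)
river: ρ → (5,7,-1)
river: ρ → (-1,7,5)
closes: descent 1, river 4
min |a| on river = 1

1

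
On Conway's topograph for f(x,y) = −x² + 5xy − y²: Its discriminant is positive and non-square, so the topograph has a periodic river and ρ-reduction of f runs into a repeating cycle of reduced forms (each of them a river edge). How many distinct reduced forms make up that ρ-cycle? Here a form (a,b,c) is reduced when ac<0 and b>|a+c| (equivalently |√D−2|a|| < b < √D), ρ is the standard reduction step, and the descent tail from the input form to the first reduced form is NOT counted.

D = 21, ⌊√D⌋ = 4
descent: ρ → (-1,3,3)  [lands on river]
river: ρ → (3,3,-1)
ρ-cycle length = 2 (tail of 1 descent step not counted)

2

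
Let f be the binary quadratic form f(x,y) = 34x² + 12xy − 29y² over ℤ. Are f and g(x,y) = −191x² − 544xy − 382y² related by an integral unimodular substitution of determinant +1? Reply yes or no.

D₁ = 4088, D₂ = 4088
river cycle of f (length 8): (-29, 46, 17), (17, 56, -14), (-14, 56, 17), (17, 46, -29), (-29, 12, 34), (34, 56, -7), (-7, 56, 34), (34, 12, -29)
river cycle of g (length 8): (-29, 46, 17), (17, 56, -14), (-14, 56, 17), (17, 46, -29), (-29, 12, 34), (34, 56, -7), (-7, 56, 34), (34, 12, -29)
cycles coincide ⇒ equivalent

yes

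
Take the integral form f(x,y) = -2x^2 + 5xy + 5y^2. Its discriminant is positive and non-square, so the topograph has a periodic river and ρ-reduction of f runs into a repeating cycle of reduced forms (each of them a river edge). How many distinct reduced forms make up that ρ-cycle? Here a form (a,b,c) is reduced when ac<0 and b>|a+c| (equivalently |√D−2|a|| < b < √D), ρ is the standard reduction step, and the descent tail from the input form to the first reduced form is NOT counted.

D = 65, ⌊√D⌋ = 8
river: ρ → (5,5,-2)
river: ρ → (-2,7,2)
river: ρ → (2,5,-5)
river: ρ → (-5,5,2)
river: ρ → (2,7,-2)
river: ρ → (-2,5,5)
ρ-cycle length = 6 (tail of 0 descent steps not counted)

6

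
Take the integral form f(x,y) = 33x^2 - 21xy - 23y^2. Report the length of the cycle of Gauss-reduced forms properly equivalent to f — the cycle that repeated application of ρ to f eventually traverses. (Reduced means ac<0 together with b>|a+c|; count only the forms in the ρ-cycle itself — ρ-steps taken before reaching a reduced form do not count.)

D = 3477, ⌊√D⌋ = 58
descent: ρ → (-23,21,33)  [lands on river]
river: ρ → (33,45,-11)
river: ρ → (-11,43,37)
river: ρ → (37,31,-17)
river: ρ → (-17,37,31)
river: ρ → (31,25,-23)
ρ-cycle length = 6 (tail of 1 descent step not counted)

6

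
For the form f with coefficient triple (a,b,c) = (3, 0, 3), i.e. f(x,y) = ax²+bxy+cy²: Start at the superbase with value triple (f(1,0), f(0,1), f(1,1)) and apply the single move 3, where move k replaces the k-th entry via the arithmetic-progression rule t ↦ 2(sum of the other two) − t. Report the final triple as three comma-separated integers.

start (3,3,6) = (f(1,0),f(0,1),f(1,1))
replace slot 3: 2·(3+3) − 6 = 6 → (3,3,6)

3,3,6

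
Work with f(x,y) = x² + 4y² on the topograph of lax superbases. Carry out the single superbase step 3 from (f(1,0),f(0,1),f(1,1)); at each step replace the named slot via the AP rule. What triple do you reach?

start (1,4,5) = (f(1,0),f(0,1),f(1,1))
replace slot 3: 2·(1+4) − 5 = 5 → (1,4,5)

1,4,5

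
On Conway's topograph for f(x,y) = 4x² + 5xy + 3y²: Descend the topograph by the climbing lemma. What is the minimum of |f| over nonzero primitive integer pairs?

translate: b→-3 (≡5 mod 8), so (4,5,3)→(4,-3,2)
flip: (4,-3,2)→(2,3,4)
translate: b→-1 (≡3 mod 4), so (2,3,4)→(2,-1,3)
reduced (well bottom): (2,-1,3) with a≤c, −a<b≤a
well minimum = a = 2

2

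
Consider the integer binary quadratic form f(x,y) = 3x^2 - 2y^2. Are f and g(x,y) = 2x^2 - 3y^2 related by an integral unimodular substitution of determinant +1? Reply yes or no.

D₁ = 24, D₂ = 24
river cycle of f (length 2): (-2, 4, 1), (1, 4, -2)
river cycle of g (length 2): (2, 4, -1), (-1, 4, 2)
cycles differ ⇒ inequivalent

no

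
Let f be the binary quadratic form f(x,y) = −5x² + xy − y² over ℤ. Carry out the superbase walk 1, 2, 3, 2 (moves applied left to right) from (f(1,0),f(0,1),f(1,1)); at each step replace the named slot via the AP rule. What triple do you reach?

start (-5,-1,-5) = (f(1,0),f(0,1),f(1,1))
replace slot 1: 2·((-1)+(-5)) − (-5) = -7 → (-7,-1,-5)
replace slot 2: 2·((-7)+(-5)) − (-1) = -23 → (-7,-23,-5)
replace slot 3: 2·((-7)+(-23)) − (-5) = -55 → (-7,-23,-55)
replace slot 2: 2·((-7)+(-55)) − (-23) = -101 → (-7,-101,-55)

-7,-101,-55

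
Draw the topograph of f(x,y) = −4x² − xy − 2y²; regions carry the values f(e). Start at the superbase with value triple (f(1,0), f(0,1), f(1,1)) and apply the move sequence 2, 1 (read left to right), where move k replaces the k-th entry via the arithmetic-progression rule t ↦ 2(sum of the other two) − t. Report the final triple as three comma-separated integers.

start (-4,-2,-7) = (f(1,0),f(0,1),f(1,1))
replace slot 2: 2·((-4)+(-7)) − (-2) = -20 → (-4,-20,-7)
replace slot 1: 2·((-20)+(-7)) − (-4) = -50 → (-50,-20,-7)

-50,-20,-7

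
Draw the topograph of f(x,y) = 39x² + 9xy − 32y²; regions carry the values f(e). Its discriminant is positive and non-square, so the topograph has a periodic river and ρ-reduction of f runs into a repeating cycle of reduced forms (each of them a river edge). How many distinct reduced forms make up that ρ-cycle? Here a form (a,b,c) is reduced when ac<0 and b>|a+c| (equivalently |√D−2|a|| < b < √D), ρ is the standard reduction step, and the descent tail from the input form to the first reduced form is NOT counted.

D = 5073, ⌊√D⌋ = 71
river: ρ → (-32,55,16)
river: ρ → (16,41,-53)
river: ρ → (-53,65,4)
river: ρ → (4,71,-2)
river: ρ → (-2,69,39)
river: ρ → (39,9,-32)
ρ-cycle length = 6 (tail of 0 descent steps not counted)

6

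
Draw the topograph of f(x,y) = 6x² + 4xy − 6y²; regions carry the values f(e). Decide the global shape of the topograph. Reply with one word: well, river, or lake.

D = b²−4ac = 4² − 4·6·(-6) = 160
D > 0 non-square ⇒ indefinite ⇒ periodic river

river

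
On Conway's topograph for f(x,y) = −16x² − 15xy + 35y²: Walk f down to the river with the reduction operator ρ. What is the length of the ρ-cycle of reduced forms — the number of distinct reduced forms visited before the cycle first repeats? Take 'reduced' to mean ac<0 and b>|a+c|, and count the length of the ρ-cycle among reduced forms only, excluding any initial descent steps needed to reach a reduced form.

D = 2465, ⌊√D⌋ = 49
descent: ρ → (35,15,-16)
descent: ρ → (-16,49,1)  [lands on river]
river: ρ → (1,49,-16)
river: ρ → (-16,47,4)
river: ρ → (4,49,-4)
river: ρ → (-4,47,16)
river: ρ → (16,49,-1)
river: ρ → (-1,49,16)
river: ρ → (16,47,-4)
river: ρ → (-4,49,4)
river: ρ → (4,47,-16)
ρ-cycle length = 10 (tail of 2 descent steps not counted)

10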